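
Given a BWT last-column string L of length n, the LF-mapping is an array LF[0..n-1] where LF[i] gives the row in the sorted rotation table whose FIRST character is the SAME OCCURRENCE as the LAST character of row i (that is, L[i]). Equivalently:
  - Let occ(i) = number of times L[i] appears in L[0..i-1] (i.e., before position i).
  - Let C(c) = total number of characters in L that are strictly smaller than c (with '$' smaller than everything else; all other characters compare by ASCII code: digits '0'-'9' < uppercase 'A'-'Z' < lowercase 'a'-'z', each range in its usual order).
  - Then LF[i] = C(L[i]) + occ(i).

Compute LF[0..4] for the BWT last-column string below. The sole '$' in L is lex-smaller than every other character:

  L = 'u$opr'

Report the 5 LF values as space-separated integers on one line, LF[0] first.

Char counts: '$':1, 'o':1, 'p':1, 'r':1, 'u':1
C (first-col start): C('$')=0, C('o')=1, C('p')=2, C('r')=3, C('u')=4
L[0]='u': occ=0, LF[0]=C('u')+0=4+0=4
L[1]='$': occ=0, LF[1]=C('$')+0=0+0=0
L[2]='o': occ=0, LF[2]=C('o')+0=1+0=1
L[3]='p': occ=0, LF[3]=C('p')+0=2+0=2
L[4]='r': occ=0, LF[4]=C('r')+0=3+0=3

Answer: 4 0 1 2 3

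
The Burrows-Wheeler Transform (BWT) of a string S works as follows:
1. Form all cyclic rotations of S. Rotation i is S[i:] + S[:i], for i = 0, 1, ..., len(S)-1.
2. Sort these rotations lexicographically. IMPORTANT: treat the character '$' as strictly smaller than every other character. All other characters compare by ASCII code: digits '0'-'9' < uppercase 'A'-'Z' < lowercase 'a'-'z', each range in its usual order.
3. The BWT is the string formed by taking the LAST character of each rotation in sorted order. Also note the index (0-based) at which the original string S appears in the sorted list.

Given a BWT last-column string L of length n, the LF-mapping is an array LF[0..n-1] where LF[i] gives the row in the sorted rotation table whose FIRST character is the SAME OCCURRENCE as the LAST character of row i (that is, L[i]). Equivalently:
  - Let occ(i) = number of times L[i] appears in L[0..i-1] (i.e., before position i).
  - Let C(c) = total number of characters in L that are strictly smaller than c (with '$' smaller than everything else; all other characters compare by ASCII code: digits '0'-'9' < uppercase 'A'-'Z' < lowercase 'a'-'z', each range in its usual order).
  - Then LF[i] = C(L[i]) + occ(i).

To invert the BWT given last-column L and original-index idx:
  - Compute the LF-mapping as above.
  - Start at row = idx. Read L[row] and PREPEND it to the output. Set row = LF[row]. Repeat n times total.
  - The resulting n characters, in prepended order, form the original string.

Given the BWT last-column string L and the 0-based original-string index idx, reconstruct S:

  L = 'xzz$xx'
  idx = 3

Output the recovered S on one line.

Answer: xzxzx$

Derivation:
LF mapping: 1 4 5 0 2 3
Walk LF starting at row 3, prepending L[row]:
  step 1: row=3, L[3]='$', prepend. Next row=LF[3]=0
  step 2: row=0, L[0]='x', prepend. Next row=LF[0]=1
  step 3: row=1, L[1]='z', prepend. Next row=LF[1]=4
  step 4: row=4, L[4]='x', prepend. Next row=LF[4]=2
  step 5: row=2, L[2]='z', prepend. Next row=LF[2]=5
  step 6: row=5, L[5]='x', prepend. Next row=LF[5]=3
Reversed output: xzxzx$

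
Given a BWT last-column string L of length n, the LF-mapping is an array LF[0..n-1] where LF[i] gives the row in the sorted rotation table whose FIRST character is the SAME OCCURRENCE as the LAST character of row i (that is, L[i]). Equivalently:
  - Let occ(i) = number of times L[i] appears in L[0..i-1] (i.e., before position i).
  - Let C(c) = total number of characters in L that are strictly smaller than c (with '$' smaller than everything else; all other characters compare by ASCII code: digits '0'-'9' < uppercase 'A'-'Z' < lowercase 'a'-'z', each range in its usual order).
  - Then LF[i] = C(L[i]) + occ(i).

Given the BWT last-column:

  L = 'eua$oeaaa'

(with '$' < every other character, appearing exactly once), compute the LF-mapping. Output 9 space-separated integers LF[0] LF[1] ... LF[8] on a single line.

Char counts: '$':1, 'a':4, 'e':2, 'o':1, 'u':1
C (first-col start): C('$')=0, C('a')=1, C('e')=5, C('o')=7, C('u')=8
L[0]='e': occ=0, LF[0]=C('e')+0=5+0=5
L[1]='u': occ=0, LF[1]=C('u')+0=8+0=8
L[2]='a': occ=0, LF[2]=C('a')+0=1+0=1
L[3]='$': occ=0, LF[3]=C('$')+0=0+0=0
L[4]='o': occ=0, LF[4]=C('o')+0=7+0=7
L[5]='e': occ=1, LF[5]=C('e')+1=5+1=6
L[6]='a': occ=1, LF[6]=C('a')+1=1+1=2
L[7]='a': occ=2, LF[7]=C('a')+2=1+2=3
L[8]='a': occ=3, LF[8]=C('a')+3=1+3=4

Answer: 5 8 1 0 7 6 2 3 4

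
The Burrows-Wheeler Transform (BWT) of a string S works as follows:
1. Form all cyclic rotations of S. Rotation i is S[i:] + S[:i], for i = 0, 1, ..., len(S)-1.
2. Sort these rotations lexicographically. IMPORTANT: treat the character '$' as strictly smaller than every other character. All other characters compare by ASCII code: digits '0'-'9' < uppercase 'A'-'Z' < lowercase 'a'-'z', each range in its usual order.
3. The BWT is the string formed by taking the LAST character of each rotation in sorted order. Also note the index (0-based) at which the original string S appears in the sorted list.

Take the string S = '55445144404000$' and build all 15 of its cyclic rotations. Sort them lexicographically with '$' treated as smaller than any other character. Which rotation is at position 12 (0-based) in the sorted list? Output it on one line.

All 15 rotations (rotation i = S[i:]+S[:i]):
  rot[0] = 55445144404000$
  rot[1] = 5445144404000$5
  rot[2] = 445144404000$55
  rot[3] = 45144404000$554
  rot[4] = 5144404000$5544
  rot[5] = 144404000$55445
  rot[6] = 44404000$554451
  rot[7] = 4404000$5544514
  rot[8] = 404000$55445144
  rot[9] = 04000$554451444
  rot[10] = 4000$5544514440
  rot[11] = 000$55445144404
  rot[12] = 00$554451444040
  rot[13] = 0$5544514440400
  rot[14] = $55445144404000
Sorted (with $ < everything):
  sorted[0] = $55445144404000
  sorted[1] = 0$5544514440400
  sorted[2] = 00$554451444040
  sorted[3] = 000$55445144404
  sorted[4] = 04000$554451444
  sorted[5] = 144404000$55445
  sorted[6] = 4000$5544514440
  sorted[7] = 404000$55445144
  sorted[8] = 4404000$5544514
  sorted[9] = 44404000$554451
  sorted[10] = 445144404000$55
  sorted[11] = 45144404000$554
  sorted[12] = 5144404000$5544
  sorted[13] = 5445144404000$5
  sorted[14] = 55445144404000$
sorted[12] = 5144404000$5544

Answer: 5144404000$5544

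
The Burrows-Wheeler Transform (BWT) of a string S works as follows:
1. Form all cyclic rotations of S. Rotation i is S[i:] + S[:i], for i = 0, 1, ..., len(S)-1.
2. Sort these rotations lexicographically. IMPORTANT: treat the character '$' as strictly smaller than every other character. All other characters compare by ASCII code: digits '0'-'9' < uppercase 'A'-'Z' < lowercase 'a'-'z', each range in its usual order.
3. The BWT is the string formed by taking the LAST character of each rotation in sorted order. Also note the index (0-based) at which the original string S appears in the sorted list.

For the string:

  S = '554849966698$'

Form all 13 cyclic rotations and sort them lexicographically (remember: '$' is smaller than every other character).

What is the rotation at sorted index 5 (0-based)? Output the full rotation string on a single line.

All 13 rotations (rotation i = S[i:]+S[:i]):
  rot[0] = 554849966698$
  rot[1] = 54849966698$5
  rot[2] = 4849966698$55
  rot[3] = 849966698$554
  rot[4] = 49966698$5548
  rot[5] = 9966698$55484
  rot[6] = 966698$554849
  rot[7] = 66698$5548499
  rot[8] = 6698$55484996
  rot[9] = 698$554849966
  rot[10] = 98$5548499666
  rot[11] = 8$55484996669
  rot[12] = $554849966698
Sorted (with $ < everything):
  sorted[0] = $554849966698
  sorted[1] = 4849966698$55
  sorted[2] = 49966698$5548
  sorted[3] = 54849966698$5
  sorted[4] = 554849966698$
  sorted[5] = 66698$5548499
  sorted[6] = 6698$55484996
  sorted[7] = 698$554849966
  sorted[8] = 8$55484996669
  sorted[9] = 849966698$554
  sorted[10] = 966698$554849
  sorted[11] = 98$5548499666
  sorted[12] = 9966698$55484
sorted[5] = 66698$5548499

Answer: 66698$5548499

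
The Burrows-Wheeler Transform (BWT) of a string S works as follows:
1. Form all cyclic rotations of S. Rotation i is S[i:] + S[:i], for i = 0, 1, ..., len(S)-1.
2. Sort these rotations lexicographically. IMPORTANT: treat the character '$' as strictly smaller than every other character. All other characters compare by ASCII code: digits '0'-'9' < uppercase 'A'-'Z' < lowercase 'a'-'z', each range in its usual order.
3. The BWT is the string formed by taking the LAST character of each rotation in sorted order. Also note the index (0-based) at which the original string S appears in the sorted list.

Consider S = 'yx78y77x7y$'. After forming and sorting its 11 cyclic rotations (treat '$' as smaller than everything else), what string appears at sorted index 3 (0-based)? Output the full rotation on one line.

Answer: 7x7y$yx78y7

Derivation:
All 11 rotations (rotation i = S[i:]+S[:i]):
  rot[0] = yx78y77x7y$
  rot[1] = x78y77x7y$y
  rot[2] = 78y77x7y$yx
  rot[3] = 8y77x7y$yx7
  rot[4] = y77x7y$yx78
  rot[5] = 77x7y$yx78y
  rot[6] = 7x7y$yx78y7
  rot[7] = x7y$yx78y77
  rot[8] = 7y$yx78y77x
  rot[9] = y$yx78y77x7
  rot[10] = $yx78y77x7y
Sorted (with $ < everything):
  sorted[0] = $yx78y77x7y
  sorted[1] = 77x7y$yx78y
  sorted[2] = 78y77x7y$yx
  sorted[3] = 7x7y$yx78y7
  sorted[4] = 7y$yx78y77x
  sorted[5] = 8y77x7y$yx7
  sorted[6] = x78y77x7y$y
  sorted[7] = x7y$yx78y77
  sorted[8] = y$yx78y77x7
  sorted[9] = y77x7y$yx78
  sorted[10] = yx78y77x7y$
sorted[3] = 7x7y$yx78y7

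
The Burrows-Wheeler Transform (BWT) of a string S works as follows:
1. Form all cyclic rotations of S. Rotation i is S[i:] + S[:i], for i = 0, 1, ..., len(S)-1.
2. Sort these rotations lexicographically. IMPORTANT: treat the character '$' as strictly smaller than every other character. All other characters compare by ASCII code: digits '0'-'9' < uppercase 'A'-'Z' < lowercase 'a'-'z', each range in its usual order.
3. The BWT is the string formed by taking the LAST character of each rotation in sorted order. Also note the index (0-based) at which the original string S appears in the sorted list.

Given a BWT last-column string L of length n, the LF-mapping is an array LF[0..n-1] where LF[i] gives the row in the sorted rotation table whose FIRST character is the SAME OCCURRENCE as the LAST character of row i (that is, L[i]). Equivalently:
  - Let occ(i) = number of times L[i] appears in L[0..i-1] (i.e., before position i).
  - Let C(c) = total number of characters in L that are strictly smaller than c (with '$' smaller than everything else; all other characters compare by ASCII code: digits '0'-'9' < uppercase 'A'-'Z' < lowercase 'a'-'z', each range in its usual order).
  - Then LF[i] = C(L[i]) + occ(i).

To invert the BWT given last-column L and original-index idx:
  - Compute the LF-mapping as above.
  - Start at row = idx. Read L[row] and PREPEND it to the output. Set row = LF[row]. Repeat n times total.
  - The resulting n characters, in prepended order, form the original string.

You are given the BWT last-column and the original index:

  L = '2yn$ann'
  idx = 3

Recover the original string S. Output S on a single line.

Answer: nanny2$

Derivation:
LF mapping: 1 6 3 0 2 4 5
Walk LF starting at row 3, prepending L[row]:
  step 1: row=3, L[3]='$', prepend. Next row=LF[3]=0
  step 2: row=0, L[0]='2', prepend. Next row=LF[0]=1
  step 3: row=1, L[1]='y', prepend. Next row=LF[1]=6
  step 4: row=6, L[6]='n', prepend. Next row=LF[6]=5
  step 5: row=5, L[5]='n', prepend. Next row=LF[5]=4
  step 6: row=4, L[4]='a', prepend. Next row=LF[4]=2
  step 7: row=2, L[2]='n', prepend. Next row=LF[2]=3
Reversed output: nanny2$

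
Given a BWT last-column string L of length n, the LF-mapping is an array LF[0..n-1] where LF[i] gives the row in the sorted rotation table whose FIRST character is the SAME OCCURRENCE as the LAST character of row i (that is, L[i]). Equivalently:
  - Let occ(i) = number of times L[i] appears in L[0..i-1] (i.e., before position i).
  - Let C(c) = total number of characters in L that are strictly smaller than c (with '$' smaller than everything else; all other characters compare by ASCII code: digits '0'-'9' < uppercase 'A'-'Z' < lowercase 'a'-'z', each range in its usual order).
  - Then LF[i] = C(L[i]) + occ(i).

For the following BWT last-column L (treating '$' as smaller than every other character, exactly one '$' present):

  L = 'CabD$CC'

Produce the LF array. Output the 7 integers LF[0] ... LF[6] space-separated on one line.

Answer: 1 5 6 4 0 2 3

Derivation:
Char counts: '$':1, 'C':3, 'D':1, 'a':1, 'b':1
C (first-col start): C('$')=0, C('C')=1, C('D')=4, C('a')=5, C('b')=6
L[0]='C': occ=0, LF[0]=C('C')+0=1+0=1
L[1]='a': occ=0, LF[1]=C('a')+0=5+0=5
L[2]='b': occ=0, LF[2]=C('b')+0=6+0=6
L[3]='D': occ=0, LF[3]=C('D')+0=4+0=4
L[4]='$': occ=0, LF[4]=C('$')+0=0+0=0
L[5]='C': occ=1, LF[5]=C('C')+1=1+1=2
L[6]='C': occ=2, LF[6]=C('C')+2=1+2=3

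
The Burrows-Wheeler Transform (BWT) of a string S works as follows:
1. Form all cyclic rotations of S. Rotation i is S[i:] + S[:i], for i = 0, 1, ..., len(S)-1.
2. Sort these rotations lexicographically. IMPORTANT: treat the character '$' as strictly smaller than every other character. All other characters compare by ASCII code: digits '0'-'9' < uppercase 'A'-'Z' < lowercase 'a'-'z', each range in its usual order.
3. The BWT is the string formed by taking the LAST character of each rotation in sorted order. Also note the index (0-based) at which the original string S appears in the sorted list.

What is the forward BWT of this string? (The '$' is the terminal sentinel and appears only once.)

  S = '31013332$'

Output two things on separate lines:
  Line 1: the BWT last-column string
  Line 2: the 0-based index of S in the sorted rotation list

Answer: 21303$331
5

Derivation:
All 9 rotations (rotation i = S[i:]+S[:i]):
  rot[0] = 31013332$
  rot[1] = 1013332$3
  rot[2] = 013332$31
  rot[3] = 13332$310
  rot[4] = 3332$3101
  rot[5] = 332$31013
  rot[6] = 32$310133
  rot[7] = 2$3101333
  rot[8] = $31013332
Sorted (with $ < everything):
  sorted[0] = $31013332  (last char: '2')
  sorted[1] = 013332$31  (last char: '1')
  sorted[2] = 1013332$3  (last char: '3')
  sorted[3] = 13332$310  (last char: '0')
  sorted[4] = 2$3101333  (last char: '3')
  sorted[5] = 31013332$  (last char: '$')
  sorted[6] = 32$310133  (last char: '3')
  sorted[7] = 332$31013  (last char: '3')
  sorted[8] = 3332$3101  (last char: '1')
Last column: 21303$331
Original string S is at sorted index 5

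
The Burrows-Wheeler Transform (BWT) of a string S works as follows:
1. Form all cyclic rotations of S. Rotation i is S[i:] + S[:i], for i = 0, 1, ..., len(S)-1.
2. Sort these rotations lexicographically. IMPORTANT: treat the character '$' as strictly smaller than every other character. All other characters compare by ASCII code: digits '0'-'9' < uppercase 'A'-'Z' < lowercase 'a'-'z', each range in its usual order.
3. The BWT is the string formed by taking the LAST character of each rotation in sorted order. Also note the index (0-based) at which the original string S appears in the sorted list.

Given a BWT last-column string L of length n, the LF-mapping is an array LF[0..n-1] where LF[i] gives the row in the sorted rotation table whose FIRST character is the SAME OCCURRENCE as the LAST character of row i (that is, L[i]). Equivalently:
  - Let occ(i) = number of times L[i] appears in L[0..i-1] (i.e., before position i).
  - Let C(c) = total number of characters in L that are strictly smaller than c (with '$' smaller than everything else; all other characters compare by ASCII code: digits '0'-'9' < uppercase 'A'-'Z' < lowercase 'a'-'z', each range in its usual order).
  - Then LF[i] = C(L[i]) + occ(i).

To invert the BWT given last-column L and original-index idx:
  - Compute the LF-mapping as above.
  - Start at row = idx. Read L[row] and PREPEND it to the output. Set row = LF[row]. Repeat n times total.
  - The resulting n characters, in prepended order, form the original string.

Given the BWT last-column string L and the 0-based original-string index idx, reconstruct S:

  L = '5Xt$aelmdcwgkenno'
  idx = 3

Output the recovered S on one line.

LF mapping: 1 2 15 0 3 6 10 11 5 4 16 8 9 7 12 13 14
Walk LF starting at row 3, prepending L[row]:
  step 1: row=3, L[3]='$', prepend. Next row=LF[3]=0
  step 2: row=0, L[0]='5', prepend. Next row=LF[0]=1
  step 3: row=1, L[1]='X', prepend. Next row=LF[1]=2
  step 4: row=2, L[2]='t', prepend. Next row=LF[2]=15
  step 5: row=15, L[15]='n', prepend. Next row=LF[15]=13
  step 6: row=13, L[13]='e', prepend. Next row=LF[13]=7
  step 7: row=7, L[7]='m', prepend. Next row=LF[7]=11
  step 8: row=11, L[11]='g', prepend. Next row=LF[11]=8
  step 9: row=8, L[8]='d', prepend. Next row=LF[8]=5
  step 10: row=5, L[5]='e', prepend. Next row=LF[5]=6
  step 11: row=6, L[6]='l', prepend. Next row=LF[6]=10
  step 12: row=10, L[10]='w', prepend. Next row=LF[10]=16
  step 13: row=16, L[16]='o', prepend. Next row=LF[16]=14
  step 14: row=14, L[14]='n', prepend. Next row=LF[14]=12
  step 15: row=12, L[12]='k', prepend. Next row=LF[12]=9
  step 16: row=9, L[9]='c', prepend. Next row=LF[9]=4
  step 17: row=4, L[4]='a', prepend. Next row=LF[4]=3
Reversed output: acknowledgmentX5$

Answer: acknowledgmentX5$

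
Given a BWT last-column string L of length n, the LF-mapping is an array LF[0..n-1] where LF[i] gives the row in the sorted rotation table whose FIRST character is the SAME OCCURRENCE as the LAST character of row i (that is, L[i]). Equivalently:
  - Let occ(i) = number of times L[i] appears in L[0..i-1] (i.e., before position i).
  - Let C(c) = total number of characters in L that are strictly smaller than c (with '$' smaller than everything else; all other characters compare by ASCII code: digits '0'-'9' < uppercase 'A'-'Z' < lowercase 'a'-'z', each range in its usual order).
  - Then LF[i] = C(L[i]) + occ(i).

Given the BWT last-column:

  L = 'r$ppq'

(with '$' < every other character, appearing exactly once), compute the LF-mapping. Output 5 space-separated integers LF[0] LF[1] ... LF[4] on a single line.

Answer: 4 0 1 2 3

Derivation:
Char counts: '$':1, 'p':2, 'q':1, 'r':1
C (first-col start): C('$')=0, C('p')=1, C('q')=3, C('r')=4
L[0]='r': occ=0, LF[0]=C('r')+0=4+0=4
L[1]='$': occ=0, LF[1]=C('$')+0=0+0=0
L[2]='p': occ=0, LF[2]=C('p')+0=1+0=1
L[3]='p': occ=1, LF[3]=C('p')+1=1+1=2
L[4]='q': occ=0, LF[4]=C('q')+0=3+0=3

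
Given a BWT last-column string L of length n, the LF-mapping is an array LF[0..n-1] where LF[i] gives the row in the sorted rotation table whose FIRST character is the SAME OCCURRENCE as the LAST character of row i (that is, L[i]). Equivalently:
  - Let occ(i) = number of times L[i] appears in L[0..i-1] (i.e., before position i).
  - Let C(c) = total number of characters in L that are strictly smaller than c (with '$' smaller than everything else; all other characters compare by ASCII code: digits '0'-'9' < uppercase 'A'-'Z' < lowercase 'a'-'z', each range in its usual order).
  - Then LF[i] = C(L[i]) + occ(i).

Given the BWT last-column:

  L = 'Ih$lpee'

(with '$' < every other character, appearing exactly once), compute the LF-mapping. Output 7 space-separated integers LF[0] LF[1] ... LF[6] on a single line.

Char counts: '$':1, 'I':1, 'e':2, 'h':1, 'l':1, 'p':1
C (first-col start): C('$')=0, C('I')=1, C('e')=2, C('h')=4, C('l')=5, C('p')=6
L[0]='I': occ=0, LF[0]=C('I')+0=1+0=1
L[1]='h': occ=0, LF[1]=C('h')+0=4+0=4
L[2]='$': occ=0, LF[2]=C('$')+0=0+0=0
L[3]='l': occ=0, LF[3]=C('l')+0=5+0=5
L[4]='p': occ=0, LF[4]=C('p')+0=6+0=6
L[5]='e': occ=0, LF[5]=C('e')+0=2+0=2
L[6]='e': occ=1, LF[6]=C('e')+1=2+1=3

Answer: 1 4 0 5 6 2 3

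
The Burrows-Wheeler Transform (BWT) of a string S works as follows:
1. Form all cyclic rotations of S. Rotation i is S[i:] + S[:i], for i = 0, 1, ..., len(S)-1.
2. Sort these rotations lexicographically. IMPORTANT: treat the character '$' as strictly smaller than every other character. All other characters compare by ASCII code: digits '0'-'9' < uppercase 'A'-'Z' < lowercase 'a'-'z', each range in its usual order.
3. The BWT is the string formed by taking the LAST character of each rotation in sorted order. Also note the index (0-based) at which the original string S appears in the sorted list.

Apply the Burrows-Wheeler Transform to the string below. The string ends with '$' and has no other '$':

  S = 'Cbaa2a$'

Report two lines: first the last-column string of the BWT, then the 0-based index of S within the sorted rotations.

All 7 rotations (rotation i = S[i:]+S[:i]):
  rot[0] = Cbaa2a$
  rot[1] = baa2a$C
  rot[2] = aa2a$Cb
  rot[3] = a2a$Cba
  rot[4] = 2a$Cbaa
  rot[5] = a$Cbaa2
  rot[6] = $Cbaa2a
Sorted (with $ < everything):
  sorted[0] = $Cbaa2a  (last char: 'a')
  sorted[1] = 2a$Cbaa  (last char: 'a')
  sorted[2] = Cbaa2a$  (last char: '$')
  sorted[3] = a$Cbaa2  (last char: '2')
  sorted[4] = a2a$Cba  (last char: 'a')
  sorted[5] = aa2a$Cb  (last char: 'b')
  sorted[6] = baa2a$C  (last char: 'C')
Last column: aa$2abC
Original string S is at sorted index 2

Answer: aa$2abC
2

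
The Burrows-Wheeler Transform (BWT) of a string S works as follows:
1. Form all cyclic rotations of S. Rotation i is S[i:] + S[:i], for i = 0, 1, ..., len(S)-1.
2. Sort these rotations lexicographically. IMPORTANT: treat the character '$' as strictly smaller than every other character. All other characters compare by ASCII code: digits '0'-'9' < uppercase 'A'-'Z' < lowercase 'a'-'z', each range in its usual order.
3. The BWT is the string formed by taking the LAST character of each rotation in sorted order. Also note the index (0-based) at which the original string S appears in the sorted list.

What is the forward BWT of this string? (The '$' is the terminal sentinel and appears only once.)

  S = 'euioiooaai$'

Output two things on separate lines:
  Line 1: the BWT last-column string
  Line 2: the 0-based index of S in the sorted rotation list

All 11 rotations (rotation i = S[i:]+S[:i]):
  rot[0] = euioiooaai$
  rot[1] = uioiooaai$e
  rot[2] = ioiooaai$eu
  rot[3] = oiooaai$eui
  rot[4] = iooaai$euio
  rot[5] = ooaai$euioi
  rot[6] = oaai$euioio
  rot[7] = aai$euioioo
  rot[8] = ai$euioiooa
  rot[9] = i$euioiooaa
  rot[10] = $euioiooaai
Sorted (with $ < everything):
  sorted[0] = $euioiooaai  (last char: 'i')
  sorted[1] = aai$euioioo  (last char: 'o')
  sorted[2] = ai$euioiooa  (last char: 'a')
  sorted[3] = euioiooaai$  (last char: '$')
  sorted[4] = i$euioiooaa  (last char: 'a')
  sorted[5] = ioiooaai$eu  (last char: 'u')
  sorted[6] = iooaai$euio  (last char: 'o')
  sorted[7] = oaai$euioio  (last char: 'o')
  sorted[8] = oiooaai$eui  (last char: 'i')
  sorted[9] = ooaai$euioi  (last char: 'i')
  sorted[10] = uioiooaai$e  (last char: 'e')
Last column: ioa$auooiie
Original string S is at sorted index 3

Answer: ioa$auooiie
3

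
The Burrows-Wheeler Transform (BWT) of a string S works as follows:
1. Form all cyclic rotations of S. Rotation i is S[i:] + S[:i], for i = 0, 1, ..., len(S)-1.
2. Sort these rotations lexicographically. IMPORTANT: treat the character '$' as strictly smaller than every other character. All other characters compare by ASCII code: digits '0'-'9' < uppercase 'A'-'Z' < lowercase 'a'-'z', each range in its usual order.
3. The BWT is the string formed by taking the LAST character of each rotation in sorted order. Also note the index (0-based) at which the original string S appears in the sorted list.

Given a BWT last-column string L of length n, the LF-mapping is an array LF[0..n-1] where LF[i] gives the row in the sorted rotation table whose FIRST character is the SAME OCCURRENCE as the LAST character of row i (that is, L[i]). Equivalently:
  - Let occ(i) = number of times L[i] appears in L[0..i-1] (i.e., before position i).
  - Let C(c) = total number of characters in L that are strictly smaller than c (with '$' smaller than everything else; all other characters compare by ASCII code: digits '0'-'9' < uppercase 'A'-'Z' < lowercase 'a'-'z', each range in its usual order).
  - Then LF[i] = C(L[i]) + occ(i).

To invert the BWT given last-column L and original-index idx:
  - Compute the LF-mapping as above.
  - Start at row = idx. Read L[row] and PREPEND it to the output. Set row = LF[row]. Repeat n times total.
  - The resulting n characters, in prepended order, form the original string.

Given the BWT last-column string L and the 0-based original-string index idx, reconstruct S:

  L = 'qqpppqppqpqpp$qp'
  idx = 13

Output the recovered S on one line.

LF mapping: 10 11 1 2 3 12 4 5 13 6 14 7 8 0 15 9
Walk LF starting at row 13, prepending L[row]:
  step 1: row=13, L[13]='$', prepend. Next row=LF[13]=0
  step 2: row=0, L[0]='q', prepend. Next row=LF[0]=10
  step 3: row=10, L[10]='q', prepend. Next row=LF[10]=14
  step 4: row=14, L[14]='q', prepend. Next row=LF[14]=15
  step 5: row=15, L[15]='p', prepend. Next row=LF[15]=9
  step 6: row=9, L[9]='p', prepend. Next row=LF[9]=6
  step 7: row=6, L[6]='p', prepend. Next row=LF[6]=4
  step 8: row=4, L[4]='p', prepend. Next row=LF[4]=3
  step 9: row=3, L[3]='p', prepend. Next row=LF[3]=2
  step 10: row=2, L[2]='p', prepend. Next row=LF[2]=1
  step 11: row=1, L[1]='q', prepend. Next row=LF[1]=11
  step 12: row=11, L[11]='p', prepend. Next row=LF[11]=7
  step 13: row=7, L[7]='p', prepend. Next row=LF[7]=5
  step 14: row=5, L[5]='q', prepend. Next row=LF[5]=12
  step 15: row=12, L[12]='p', prepend. Next row=LF[12]=8
  step 16: row=8, L[8]='q', prepend. Next row=LF[8]=13
Reversed output: qpqppqppppppqqq$

Answer: qpqppqppppppqqq$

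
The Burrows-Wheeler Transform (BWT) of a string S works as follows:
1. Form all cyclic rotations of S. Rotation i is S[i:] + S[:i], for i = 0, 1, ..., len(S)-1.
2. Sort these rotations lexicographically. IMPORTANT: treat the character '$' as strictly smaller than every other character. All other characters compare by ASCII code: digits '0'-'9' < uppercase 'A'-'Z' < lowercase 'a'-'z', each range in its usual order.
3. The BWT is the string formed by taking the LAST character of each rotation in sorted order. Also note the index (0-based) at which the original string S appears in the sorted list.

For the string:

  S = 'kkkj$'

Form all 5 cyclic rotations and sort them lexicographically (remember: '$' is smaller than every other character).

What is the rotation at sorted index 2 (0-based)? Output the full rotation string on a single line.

All 5 rotations (rotation i = S[i:]+S[:i]):
  rot[0] = kkkj$
  rot[1] = kkj$k
  rot[2] = kj$kk
  rot[3] = j$kkk
  rot[4] = $kkkj
Sorted (with $ < everything):
  sorted[0] = $kkkj
  sorted[1] = j$kkk
  sorted[2] = kj$kk
  sorted[3] = kkj$k
  sorted[4] = kkkj$
sorted[2] = kj$kk

Answer: kj$kk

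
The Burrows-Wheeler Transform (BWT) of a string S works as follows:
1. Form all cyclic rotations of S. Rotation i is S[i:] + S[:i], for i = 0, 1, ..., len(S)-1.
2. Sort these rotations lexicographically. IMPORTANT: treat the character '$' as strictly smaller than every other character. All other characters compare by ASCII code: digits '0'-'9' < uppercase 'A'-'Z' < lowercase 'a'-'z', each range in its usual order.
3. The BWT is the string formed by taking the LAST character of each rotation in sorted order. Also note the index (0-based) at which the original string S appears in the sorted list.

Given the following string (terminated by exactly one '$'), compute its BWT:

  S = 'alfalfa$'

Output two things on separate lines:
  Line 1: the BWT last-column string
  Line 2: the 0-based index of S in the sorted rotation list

All 8 rotations (rotation i = S[i:]+S[:i]):
  rot[0] = alfalfa$
  rot[1] = lfalfa$a
  rot[2] = falfa$al
  rot[3] = alfa$alf
  rot[4] = lfa$alfa
  rot[5] = fa$alfal
  rot[6] = a$alfalf
  rot[7] = $alfalfa
Sorted (with $ < everything):
  sorted[0] = $alfalfa  (last char: 'a')
  sorted[1] = a$alfalf  (last char: 'f')
  sorted[2] = alfa$alf  (last char: 'f')
  sorted[3] = alfalfa$  (last char: '$')
  sorted[4] = fa$alfal  (last char: 'l')
  sorted[5] = falfa$al  (last char: 'l')
  sorted[6] = lfa$alfa  (last char: 'a')
  sorted[7] = lfalfa$a  (last char: 'a')
Last column: aff$llaa
Original string S is at sorted index 3

Answer: aff$llaa
3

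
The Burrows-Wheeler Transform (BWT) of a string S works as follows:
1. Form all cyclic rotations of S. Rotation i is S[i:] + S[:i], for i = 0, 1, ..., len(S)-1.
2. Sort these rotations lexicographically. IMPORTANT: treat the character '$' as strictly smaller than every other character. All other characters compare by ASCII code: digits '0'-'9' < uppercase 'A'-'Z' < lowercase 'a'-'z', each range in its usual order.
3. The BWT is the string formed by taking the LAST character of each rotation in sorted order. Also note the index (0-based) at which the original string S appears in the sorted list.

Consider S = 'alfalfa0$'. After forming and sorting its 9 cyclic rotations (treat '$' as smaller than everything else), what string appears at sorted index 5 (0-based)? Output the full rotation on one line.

All 9 rotations (rotation i = S[i:]+S[:i]):
  rot[0] = alfalfa0$
  rot[1] = lfalfa0$a
  rot[2] = falfa0$al
  rot[3] = alfa0$alf
  rot[4] = lfa0$alfa
  rot[5] = fa0$alfal
  rot[6] = a0$alfalf
  rot[7] = 0$alfalfa
  rot[8] = $alfalfa0
Sorted (with $ < everything):
  sorted[0] = $alfalfa0
  sorted[1] = 0$alfalfa
  sorted[2] = a0$alfalf
  sorted[3] = alfa0$alf
  sorted[4] = alfalfa0$
  sorted[5] = fa0$alfal
  sorted[6] = falfa0$al
  sorted[7] = lfa0$alfa
  sorted[8] = lfalfa0$a
sorted[5] = fa0$alfal

Answer: fa0$alfal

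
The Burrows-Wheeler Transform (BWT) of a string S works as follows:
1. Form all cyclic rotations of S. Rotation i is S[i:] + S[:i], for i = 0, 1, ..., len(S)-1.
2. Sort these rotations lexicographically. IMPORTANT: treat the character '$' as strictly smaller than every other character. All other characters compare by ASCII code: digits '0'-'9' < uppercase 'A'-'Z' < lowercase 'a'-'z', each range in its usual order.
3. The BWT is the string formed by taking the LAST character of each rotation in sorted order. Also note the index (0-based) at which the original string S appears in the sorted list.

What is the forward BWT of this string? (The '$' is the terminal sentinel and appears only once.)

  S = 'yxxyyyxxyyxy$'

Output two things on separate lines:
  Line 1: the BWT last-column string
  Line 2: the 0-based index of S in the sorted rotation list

All 13 rotations (rotation i = S[i:]+S[:i]):
  rot[0] = yxxyyyxxyyxy$
  rot[1] = xxyyyxxyyxy$y
  rot[2] = xyyyxxyyxy$yx
  rot[3] = yyyxxyyxy$yxx
  rot[4] = yyxxyyxy$yxxy
  rot[5] = yxxyyxy$yxxyy
  rot[6] = xxyyxy$yxxyyy
  rot[7] = xyyxy$yxxyyyx
  rot[8] = yyxy$yxxyyyxx
  rot[9] = yxy$yxxyyyxxy
  rot[10] = xy$yxxyyyxxyy
  rot[11] = y$yxxyyyxxyyx
  rot[12] = $yxxyyyxxyyxy
Sorted (with $ < everything):
  sorted[0] = $yxxyyyxxyyxy  (last char: 'y')
  sorted[1] = xxyyxy$yxxyyy  (last char: 'y')
  sorted[2] = xxyyyxxyyxy$y  (last char: 'y')
  sorted[3] = xy$yxxyyyxxyy  (last char: 'y')
  sorted[4] = xyyxy$yxxyyyx  (last char: 'x')
  sorted[5] = xyyyxxyyxy$yx  (last char: 'x')
  sorted[6] = y$yxxyyyxxyyx  (last char: 'x')
  sorted[7] = yxxyyxy$yxxyy  (last char: 'y')
  sorted[8] = yxxyyyxxyyxy$  (last char: '$')
  sorted[9] = yxy$yxxyyyxxy  (last char: 'y')
  sorted[10] = yyxxyyxy$yxxy  (last char: 'y')
  sorted[11] = yyxy$yxxyyyxx  (last char: 'x')
  sorted[12] = yyyxxyyxy$yxx  (last char: 'x')
Last column: yyyyxxxy$yyxx
Original string S is at sorted index 8

Answer: yyyyxxxy$yyxx
8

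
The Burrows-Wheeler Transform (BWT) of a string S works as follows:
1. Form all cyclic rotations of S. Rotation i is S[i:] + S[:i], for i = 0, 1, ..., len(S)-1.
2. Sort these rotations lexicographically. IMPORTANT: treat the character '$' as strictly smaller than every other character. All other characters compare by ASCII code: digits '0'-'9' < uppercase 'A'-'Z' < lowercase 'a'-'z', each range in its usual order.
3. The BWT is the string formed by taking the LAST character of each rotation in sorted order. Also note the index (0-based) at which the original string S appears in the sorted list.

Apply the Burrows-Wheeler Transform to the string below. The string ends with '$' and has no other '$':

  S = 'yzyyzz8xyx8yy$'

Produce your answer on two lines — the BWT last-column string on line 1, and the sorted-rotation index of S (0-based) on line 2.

All 14 rotations (rotation i = S[i:]+S[:i]):
  rot[0] = yzyyzz8xyx8yy$
  rot[1] = zyyzz8xyx8yy$y
  rot[2] = yyzz8xyx8yy$yz
  rot[3] = yzz8xyx8yy$yzy
  rot[4] = zz8xyx8yy$yzyy
  rot[5] = z8xyx8yy$yzyyz
  rot[6] = 8xyx8yy$yzyyzz
  rot[7] = xyx8yy$yzyyzz8
  rot[8] = yx8yy$yzyyzz8x
  rot[9] = x8yy$yzyyzz8xy
  rot[10] = 8yy$yzyyzz8xyx
  rot[11] = yy$yzyyzz8xyx8
  rot[12] = y$yzyyzz8xyx8y
  rot[13] = $yzyyzz8xyx8yy
Sorted (with $ < everything):
  sorted[0] = $yzyyzz8xyx8yy  (last char: 'y')
  sorted[1] = 8xyx8yy$yzyyzz  (last char: 'z')
  sorted[2] = 8yy$yzyyzz8xyx  (last char: 'x')
  sorted[3] = x8yy$yzyyzz8xy  (last char: 'y')
  sorted[4] = xyx8yy$yzyyzz8  (last char: '8')
  sorted[5] = y$yzyyzz8xyx8y  (last char: 'y')
  sorted[6] = yx8yy$yzyyzz8x  (last char: 'x')
  sorted[7] = yy$yzyyzz8xyx8  (last char: '8')
  sorted[8] = yyzz8xyx8yy$yz  (last char: 'z')
  sorted[9] = yzyyzz8xyx8yy$  (last char: '$')
  sorted[10] = yzz8xyx8yy$yzy  (last char: 'y')
  sorted[11] = z8xyx8yy$yzyyz  (last char: 'z')
  sorted[12] = zyyzz8xyx8yy$y  (last char: 'y')
  sorted[13] = zz8xyx8yy$yzyy  (last char: 'y')
Last column: yzxy8yx8z$yzyy
Original string S is at sorted index 9

Answer: yzxy8yx8z$yzyy
9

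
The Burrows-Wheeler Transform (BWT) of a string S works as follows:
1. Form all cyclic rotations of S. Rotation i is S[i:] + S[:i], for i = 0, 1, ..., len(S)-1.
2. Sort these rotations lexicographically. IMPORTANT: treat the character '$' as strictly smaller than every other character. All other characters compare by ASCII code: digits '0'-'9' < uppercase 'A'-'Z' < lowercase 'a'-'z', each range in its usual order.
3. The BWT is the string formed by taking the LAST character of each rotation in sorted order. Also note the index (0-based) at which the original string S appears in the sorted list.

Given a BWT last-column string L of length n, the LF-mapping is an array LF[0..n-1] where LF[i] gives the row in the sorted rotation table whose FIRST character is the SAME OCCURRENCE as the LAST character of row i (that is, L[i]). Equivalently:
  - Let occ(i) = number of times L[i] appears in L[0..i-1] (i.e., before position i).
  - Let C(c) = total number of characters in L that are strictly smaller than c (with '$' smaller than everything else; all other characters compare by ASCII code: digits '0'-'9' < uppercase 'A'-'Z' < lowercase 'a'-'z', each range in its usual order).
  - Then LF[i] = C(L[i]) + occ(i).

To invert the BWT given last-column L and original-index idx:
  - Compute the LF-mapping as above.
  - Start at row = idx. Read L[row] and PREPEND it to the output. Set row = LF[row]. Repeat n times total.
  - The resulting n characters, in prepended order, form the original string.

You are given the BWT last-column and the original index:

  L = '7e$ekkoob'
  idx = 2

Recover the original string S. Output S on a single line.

Answer: bookkee7$

Derivation:
LF mapping: 1 3 0 4 5 6 7 8 2
Walk LF starting at row 2, prepending L[row]:
  step 1: row=2, L[2]='$', prepend. Next row=LF[2]=0
  step 2: row=0, L[0]='7', prepend. Next row=LF[0]=1
  step 3: row=1, L[1]='e', prepend. Next row=LF[1]=3
  step 4: row=3, L[3]='e', prepend. Next row=LF[3]=4
  step 5: row=4, L[4]='k', prepend. Next row=LF[4]=5
  step 6: row=5, L[5]='k', prepend. Next row=LF[5]=6
  step 7: row=6, L[6]='o', prepend. Next row=LF[6]=7
  step 8: row=7, L[7]='o', prepend. Next row=LF[7]=8
  step 9: row=8, L[8]='b', prepend. Next row=LF[8]=2
Reversed output: bookkee7$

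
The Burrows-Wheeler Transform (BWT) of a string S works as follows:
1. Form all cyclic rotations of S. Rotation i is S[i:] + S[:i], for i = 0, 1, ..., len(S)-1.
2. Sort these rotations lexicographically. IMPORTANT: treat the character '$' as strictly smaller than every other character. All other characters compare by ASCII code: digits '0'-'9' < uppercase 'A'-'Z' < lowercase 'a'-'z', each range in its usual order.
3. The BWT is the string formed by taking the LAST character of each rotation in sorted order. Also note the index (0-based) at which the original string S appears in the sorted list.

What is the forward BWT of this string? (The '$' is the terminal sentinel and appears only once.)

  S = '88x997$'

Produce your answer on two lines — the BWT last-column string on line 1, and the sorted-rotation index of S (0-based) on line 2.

All 7 rotations (rotation i = S[i:]+S[:i]):
  rot[0] = 88x997$
  rot[1] = 8x997$8
  rot[2] = x997$88
  rot[3] = 997$88x
  rot[4] = 97$88x9
  rot[5] = 7$88x99
  rot[6] = $88x997
Sorted (with $ < everything):
  sorted[0] = $88x997  (last char: '7')
  sorted[1] = 7$88x99  (last char: '9')
  sorted[2] = 88x997$  (last char: '$')
  sorted[3] = 8x997$8  (last char: '8')
  sorted[4] = 97$88x9  (last char: '9')
  sorted[5] = 997$88x  (last char: 'x')
  sorted[6] = x997$88  (last char: '8')
Last column: 79$89x8
Original string S is at sorted index 2

Answer: 79$89x8
2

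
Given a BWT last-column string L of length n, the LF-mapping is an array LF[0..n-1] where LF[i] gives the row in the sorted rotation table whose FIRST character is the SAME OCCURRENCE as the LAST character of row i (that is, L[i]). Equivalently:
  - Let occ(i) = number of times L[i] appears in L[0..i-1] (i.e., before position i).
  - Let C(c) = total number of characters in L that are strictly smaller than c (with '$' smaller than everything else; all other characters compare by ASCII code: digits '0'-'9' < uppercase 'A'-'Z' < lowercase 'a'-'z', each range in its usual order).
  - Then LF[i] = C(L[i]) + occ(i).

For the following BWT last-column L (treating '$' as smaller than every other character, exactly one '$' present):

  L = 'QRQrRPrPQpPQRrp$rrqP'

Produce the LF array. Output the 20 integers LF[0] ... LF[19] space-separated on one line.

Char counts: '$':1, 'P':4, 'Q':4, 'R':3, 'p':2, 'q':1, 'r':5
C (first-col start): C('$')=0, C('P')=1, C('Q')=5, C('R')=9, C('p')=12, C('q')=14, C('r')=15
L[0]='Q': occ=0, LF[0]=C('Q')+0=5+0=5
L[1]='R': occ=0, LF[1]=C('R')+0=9+0=9
L[2]='Q': occ=1, LF[2]=C('Q')+1=5+1=6
L[3]='r': occ=0, LF[3]=C('r')+0=15+0=15
L[4]='R': occ=1, LF[4]=C('R')+1=9+1=10
L[5]='P': occ=0, LF[5]=C('P')+0=1+0=1
L[6]='r': occ=1, LF[6]=C('r')+1=15+1=16
L[7]='P': occ=1, LF[7]=C('P')+1=1+1=2
L[8]='Q': occ=2, LF[8]=C('Q')+2=5+2=7
L[9]='p': occ=0, LF[9]=C('p')+0=12+0=12
L[10]='P': occ=2, LF[10]=C('P')+2=1+2=3
L[11]='Q': occ=3, LF[11]=C('Q')+3=5+3=8
L[12]='R': occ=2, LF[12]=C('R')+2=9+2=11
L[13]='r': occ=2, LF[13]=C('r')+2=15+2=17
L[14]='p': occ=1, LF[14]=C('p')+1=12+1=13
L[15]='$': occ=0, LF[15]=C('$')+0=0+0=0
L[16]='r': occ=3, LF[16]=C('r')+3=15+3=18
L[17]='r': occ=4, LF[17]=C('r')+4=15+4=19
L[18]='q': occ=0, LF[18]=C('q')+0=14+0=14
L[19]='P': occ=3, LF[19]=C('P')+3=1+3=4

Answer: 5 9 6 15 10 1 16 2 7 12 3 8 11 17 13 0 18 19 14 4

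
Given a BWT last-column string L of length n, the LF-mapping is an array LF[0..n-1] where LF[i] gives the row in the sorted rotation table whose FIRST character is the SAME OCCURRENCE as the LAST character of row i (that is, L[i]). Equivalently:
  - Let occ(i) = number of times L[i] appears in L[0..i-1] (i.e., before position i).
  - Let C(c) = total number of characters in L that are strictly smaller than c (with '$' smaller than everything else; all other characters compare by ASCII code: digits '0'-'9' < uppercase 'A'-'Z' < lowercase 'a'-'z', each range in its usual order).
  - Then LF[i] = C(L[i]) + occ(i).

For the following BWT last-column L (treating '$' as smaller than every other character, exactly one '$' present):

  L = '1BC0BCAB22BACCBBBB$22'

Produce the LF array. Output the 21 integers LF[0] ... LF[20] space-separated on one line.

Answer: 2 9 17 1 10 18 7 11 3 4 12 8 19 20 13 14 15 16 0 5 6

Derivation:
Char counts: '$':1, '0':1, '1':1, '2':4, 'A':2, 'B':8, 'C':4
C (first-col start): C('$')=0, C('0')=1, C('1')=2, C('2')=3, C('A')=7, C('B')=9, C('C')=17
L[0]='1': occ=0, LF[0]=C('1')+0=2+0=2
L[1]='B': occ=0, LF[1]=C('B')+0=9+0=9
L[2]='C': occ=0, LF[2]=C('C')+0=17+0=17
L[3]='0': occ=0, LF[3]=C('0')+0=1+0=1
L[4]='B': occ=1, LF[4]=C('B')+1=9+1=10
L[5]='C': occ=1, LF[5]=C('C')+1=17+1=18
L[6]='A': occ=0, LF[6]=C('A')+0=7+0=7
L[7]='B': occ=2, LF[7]=C('B')+2=9+2=11
L[8]='2': occ=0, LF[8]=C('2')+0=3+0=3
L[9]='2': occ=1, LF[9]=C('2')+1=3+1=4
L[10]='B': occ=3, LF[10]=C('B')+3=9+3=12
L[11]='A': occ=1, LF[11]=C('A')+1=7+1=8
L[12]='C': occ=2, LF[12]=C('C')+2=17+2=19
L[13]='C': occ=3, LF[13]=C('C')+3=17+3=20
L[14]='B': occ=4, LF[14]=C('B')+4=9+4=13
L[15]='B': occ=5, LF[15]=C('B')+5=9+5=14
L[16]='B': occ=6, LF[16]=C('B')+6=9+6=15
L[17]='B': occ=7, LF[17]=C('B')+7=9+7=16
L[18]='$': occ=0, LF[18]=C('$')+0=0+0=0
L[19]='2': occ=2, LF[19]=C('2')+2=3+2=5
L[20]='2': occ=3, LF[20]=C('2')+3=3+3=6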